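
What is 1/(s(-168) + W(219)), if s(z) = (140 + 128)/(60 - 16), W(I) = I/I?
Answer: 11/78 ≈ 0.14103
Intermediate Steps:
W(I) = 1
s(z) = 67/11 (s(z) = 268/44 = 268*(1/44) = 67/11)
1/(s(-168) + W(219)) = 1/(67/11 + 1) = 1/(78/11) = 11/78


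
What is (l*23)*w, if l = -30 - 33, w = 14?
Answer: -20286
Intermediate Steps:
l = -63
(l*23)*w = -63*23*14 = -1449*14 = -20286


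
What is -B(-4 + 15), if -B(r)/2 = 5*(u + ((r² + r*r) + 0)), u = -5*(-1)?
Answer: 2470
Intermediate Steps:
u = 5
B(r) = -50 - 20*r² (B(r) = -10*(5 + ((r² + r*r) + 0)) = -10*(5 + ((r² + r²) + 0)) = -10*(5 + (2*r² + 0)) = -10*(5 + 2*r²) = -2*(25 + 10*r²) = -50 - 20*r²)
-B(-4 + 15) = -(-50 - 20*(-4 + 15)²) = -(-50 - 20*11²) = -(-50 - 20*121) = -(-50 - 2420) = -1*(-2470) = 2470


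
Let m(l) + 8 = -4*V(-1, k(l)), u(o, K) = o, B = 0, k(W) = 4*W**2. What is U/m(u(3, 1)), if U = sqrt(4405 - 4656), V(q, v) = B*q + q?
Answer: -I*sqrt(251)/4 ≈ -3.9607*I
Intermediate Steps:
V(q, v) = q (V(q, v) = 0*q + q = 0 + q = q)
U = I*sqrt(251) (U = sqrt(-251) = I*sqrt(251) ≈ 15.843*I)
m(l) = -4 (m(l) = -8 - 4*(-1) = -8 + 4 = -4)
U/m(u(3, 1)) = (I*sqrt(251))/(-4) = (I*sqrt(251))*(-1/4) = -I*sqrt(251)/4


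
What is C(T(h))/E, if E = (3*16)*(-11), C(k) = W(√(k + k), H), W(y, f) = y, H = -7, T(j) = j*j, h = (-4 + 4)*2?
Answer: 0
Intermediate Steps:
h = 0 (h = 0*2 = 0)
T(j) = j²
C(k) = √2*√k (C(k) = √(k + k) = √(2*k) = √2*√k)
E = -528 (E = 48*(-11) = -528)
C(T(h))/E = (√2*√(0²))/(-528) = (√2*√0)*(-1/528) = (√2*0)*(-1/528) = 0*(-1/528) = 0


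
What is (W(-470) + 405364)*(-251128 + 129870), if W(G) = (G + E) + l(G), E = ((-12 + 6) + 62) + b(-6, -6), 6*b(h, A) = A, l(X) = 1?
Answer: -49103427100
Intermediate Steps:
b(h, A) = A/6
E = 55 (E = ((-12 + 6) + 62) + (1/6)*(-6) = (-6 + 62) - 1 = 56 - 1 = 55)
W(G) = 56 + G (W(G) = (G + 55) + 1 = (55 + G) + 1 = 56 + G)
(W(-470) + 405364)*(-251128 + 129870) = ((56 - 470) + 405364)*(-251128 + 129870) = (-414 + 405364)*(-121258) = 404950*(-121258) = -49103427100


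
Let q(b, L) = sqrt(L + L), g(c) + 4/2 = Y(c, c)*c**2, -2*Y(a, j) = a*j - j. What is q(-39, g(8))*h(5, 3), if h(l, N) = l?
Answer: 10*I*sqrt(897) ≈ 299.5*I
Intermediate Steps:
Y(a, j) = j/2 - a*j/2 (Y(a, j) = -(a*j - j)/2 = -(-j + a*j)/2 = j/2 - a*j/2)
g(c) = -2 + c**3*(1 - c)/2 (g(c) = -2 + (c*(1 - c)/2)*c**2 = -2 + c**3*(1 - c)/2)
q(b, L) = sqrt(2)*sqrt(L) (q(b, L) = sqrt(2*L) = sqrt(2)*sqrt(L))
q(-39, g(8))*h(5, 3) = (sqrt(2)*sqrt(-2 + (1/2)*8**3*(1 - 1*8)))*5 = (sqrt(2)*sqrt(-2 + (1/2)*512*(1 - 8)))*5 = (sqrt(2)*sqrt(-2 + (1/2)*512*(-7)))*5 = (sqrt(2)*sqrt(-2 - 1792))*5 = (sqrt(2)*sqrt(-1794))*5 = (sqrt(2)*(I*sqrt(1794)))*5 = (2*I*sqrt(897))*5 = 10*I*sqrt(897)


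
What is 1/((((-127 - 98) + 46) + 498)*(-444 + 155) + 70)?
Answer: -1/92121 ≈ -1.0855e-5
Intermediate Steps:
1/((((-127 - 98) + 46) + 498)*(-444 + 155) + 70) = 1/(((-225 + 46) + 498)*(-289) + 70) = 1/((-179 + 498)*(-289) + 70) = 1/(319*(-289) + 70) = 1/(-92191 + 70) = 1/(-92121) = -1/92121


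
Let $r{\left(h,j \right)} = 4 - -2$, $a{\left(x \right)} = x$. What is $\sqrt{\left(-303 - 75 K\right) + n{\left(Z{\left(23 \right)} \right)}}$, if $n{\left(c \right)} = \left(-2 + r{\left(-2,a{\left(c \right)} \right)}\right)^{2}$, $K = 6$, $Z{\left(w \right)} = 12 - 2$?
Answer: $i \sqrt{737} \approx 27.148 i$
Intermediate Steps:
$Z{\left(w \right)} = 10$ ($Z{\left(w \right)} = 12 - 2 = 10$)
$r{\left(h,j \right)} = 6$ ($r{\left(h,j \right)} = 4 + 2 = 6$)
$n{\left(c \right)} = 16$ ($n{\left(c \right)} = \left(-2 + 6\right)^{2} = 4^{2} = 16$)
$\sqrt{\left(-303 - 75 K\right) + n{\left(Z{\left(23 \right)} \right)}} = \sqrt{\left(-303 - 450\right) + 16} = \sqrt{-753 + 16} = \sqrt{-737} = i \sqrt{737}$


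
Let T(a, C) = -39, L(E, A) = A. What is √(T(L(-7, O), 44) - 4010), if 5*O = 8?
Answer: I*√4049 ≈ 63.632*I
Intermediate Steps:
O = 8/5 (O = (⅕)*8 = 8/5 ≈ 1.6000)
√(T(L(-7, O), 44) - 4010) = √(-39 - 4010) = √(-4049) = I*√4049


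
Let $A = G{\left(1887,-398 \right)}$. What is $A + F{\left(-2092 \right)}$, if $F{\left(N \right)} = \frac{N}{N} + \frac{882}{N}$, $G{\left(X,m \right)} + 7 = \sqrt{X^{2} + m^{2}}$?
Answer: $- \frac{6717}{1046} + \sqrt{3719173} \approx 1922.1$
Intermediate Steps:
$G{\left(X,m \right)} = -7 + \sqrt{X^{2} + m^{2}}$
$F{\left(N \right)} = 1 + \frac{882}{N}$
$A = -7 + \sqrt{3719173}$ ($A = -7 + \sqrt{1887^{2} + \left(-398\right)^{2}} = -7 + \sqrt{3560769 + 158404} = -7 + \sqrt{3719173} \approx 1921.5$)
$A + F{\left(-2092 \right)} = \left(-7 + \sqrt{3719173}\right) + \frac{882 - 2092}{-2092} = \left(-7 + \sqrt{3719173}\right) - - \frac{605}{1046} = \left(-7 + \sqrt{3719173}\right) + \frac{605}{1046} = - \frac{6717}{1046} + \sqrt{3719173}$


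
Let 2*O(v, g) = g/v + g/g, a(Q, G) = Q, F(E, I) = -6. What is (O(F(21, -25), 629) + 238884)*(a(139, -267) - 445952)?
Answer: -1277693370805/12 ≈ -1.0647e+11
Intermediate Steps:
O(v, g) = ½ + g/(2*v) (O(v, g) = (g/v + g/g)/2 = (g/v + 1)/2 = (1 + g/v)/2 = ½ + g/(2*v))
(O(F(21, -25), 629) + 238884)*(a(139, -267) - 445952) = ((½)*(629 - 6)/(-6) + 238884)*(139 - 445952) = ((½)*(-⅙)*623 + 238884)*(-445813) = (-623/12 + 238884)*(-445813) = (2865985/12)*(-445813) = -1277693370805/12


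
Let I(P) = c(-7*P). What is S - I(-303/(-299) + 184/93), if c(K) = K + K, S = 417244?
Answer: 11603468638/27807 ≈ 4.1729e+5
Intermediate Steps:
c(K) = 2*K
I(P) = -14*P (I(P) = 2*(-7*P) = -14*P)
S - I(-303/(-299) + 184/93) = 417244 - (-14)*(-303/(-299) + 184/93) = 417244 - (-14)*(-303*(-1/299) + 184*(1/93)) = 417244 - (-14)*(303/299 + 184/93) = 417244 - (-14)*83195/27807 = 417244 - 1*(-1164730/27807) = 417244 + 1164730/27807 = 11603468638/27807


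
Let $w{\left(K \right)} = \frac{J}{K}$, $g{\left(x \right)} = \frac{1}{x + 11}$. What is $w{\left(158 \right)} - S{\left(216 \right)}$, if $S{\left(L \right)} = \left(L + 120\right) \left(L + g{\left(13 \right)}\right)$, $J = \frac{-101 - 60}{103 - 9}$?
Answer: $- \frac{1078106841}{14852} \approx -72590.0$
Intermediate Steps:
$g{\left(x \right)} = \frac{1}{11 + x}$
$J = - \frac{161}{94} \approx -1.7128$
$S{\left(L \right)} = \left(120 + L\right) \left(\frac{1}{24} + L\right)$ ($S{\left(L \right)} = \left(L + 120\right) \left(L + \frac{1}{11 + 13}\right) = \left(120 + L\right) \left(L + \frac{1}{24}\right) = \left(120 + L\right) \left(\frac{1}{24} + L\right)$)
$w{\left(K \right)} = - \frac{161}{94 K}$
$w{\left(158 \right)} - S{\left(216 \right)} = - \frac{161}{94 \cdot 158} - \left(5 + 216^{2} + \frac{2881}{24} \cdot 216\right) = \left(- \frac{161}{94}\right) \frac{1}{158} - \left(5 + 46656 + 25929\right) = - \frac{161}{14852} - 72590 = - \frac{1078106841}{14852}$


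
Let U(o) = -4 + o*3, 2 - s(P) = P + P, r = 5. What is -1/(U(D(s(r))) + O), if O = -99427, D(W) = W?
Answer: 1/99455 ≈ 1.0055e-5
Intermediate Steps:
s(P) = 2 - 2*P (s(P) = 2 - (P + P) = 2 - 2*P)
U(o) = -4 + 3*o
-1/(U(D(s(r))) + O) = -1/((-4 + 3*(2 - 2*5)) - 99427) = -1/((-4 + 3*(2 - 10)) - 99427) = -1/((-4 + 3*(-8)) - 99427) = -1/((-4 - 24) - 99427) = -1/(-28 - 99427) = -1/(-99455) = -1*(-1/99455) = 1/99455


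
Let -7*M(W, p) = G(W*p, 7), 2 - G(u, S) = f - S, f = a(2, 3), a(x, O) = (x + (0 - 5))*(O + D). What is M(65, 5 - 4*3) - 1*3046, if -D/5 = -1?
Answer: -21355/7 ≈ -3050.7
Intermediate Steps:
D = 5 (D = -5*(-1) = 5)
a(x, O) = (-5 + x)*(5 + O) (a(x, O) = (x + (0 - 5))*(O + 5) = (x - 5)*(5 + O) = (-5 + x)*(5 + O))
f = -24 (f = -25 - 5*3 + 5*2 + 3*2 = -25 - 15 + 10 + 6 = -24)
G(u, S) = 26 + S (G(u, S) = 2 - (-24 - S) = 2 + (24 + S) = 26 + S)
M(W, p) = -33/7 (M(W, p) = -(26 + 7)/7 = -⅐*33 = -33/7)
M(65, 5 - 4*3) - 1*3046 = -33/7 - 1*3046 = -33/7 - 3046 = -21355/7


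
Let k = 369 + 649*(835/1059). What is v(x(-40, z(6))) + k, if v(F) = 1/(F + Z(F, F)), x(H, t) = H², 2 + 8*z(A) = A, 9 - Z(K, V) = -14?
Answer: 168194493/190973 ≈ 880.72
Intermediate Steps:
Z(K, V) = 23 (Z(K, V) = 9 - 1*(-14) = 9 + 14 = 23)
z(A) = -¼ + A/8
v(F) = 1/(23 + F) (v(F) = 1/(F + 23) = 1/(23 + F))
k = 932686/1059 (k = 369 + 649*(835*(1/1059)) = 369 + 649*(835/1059) = 369 + 541915/1059 = 932686/1059 ≈ 880.72)
v(x(-40, z(6))) + k = 1/(23 + (-40)²) + 932686/1059 = 1/(23 + 1600) + 932686/1059 = 1/1623 + 932686/1059 = 168194493/190973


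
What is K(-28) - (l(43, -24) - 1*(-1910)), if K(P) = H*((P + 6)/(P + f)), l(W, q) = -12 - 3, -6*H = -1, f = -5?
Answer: -17054/9 ≈ -1894.9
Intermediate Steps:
H = 1/6 (H = -1/6*(-1) = 1/6 ≈ 0.16667)
l(W, q) = -15
K(P) = (6 + P)/(6*(-5 + P)) (K(P) = ((P + 6)/(P - 5))/6 = ((6 + P)/(-5 + P))/6 = (6 + P)/(6*(-5 + P)))
K(-28) - (l(43, -24) - 1*(-1910)) = (6 - 28)/(6*(-5 - 28)) - (-15 - 1*(-1910)) = (1/6)*(-22)/(-33) - (-15 + 1910) = (1/6)*(-1/33)*(-22) - 1*1895 = 1/9 - 1895 = -17054/9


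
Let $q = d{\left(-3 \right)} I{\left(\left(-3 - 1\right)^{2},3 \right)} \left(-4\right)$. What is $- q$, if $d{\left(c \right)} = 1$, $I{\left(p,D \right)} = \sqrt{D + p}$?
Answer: $4 \sqrt{19} \approx 17.436$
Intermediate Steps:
$q = - 4 \sqrt{19}$ ($q = 1 \sqrt{3 + \left(-3 - 1\right)^{2}} \left(-4\right) = 1 \sqrt{3 + \left(-4\right)^{2}} \left(-4\right) = 1 \sqrt{3 + 16} \left(-4\right) = 1 \sqrt{19} \left(-4\right) = \sqrt{19} \left(-4\right) = - 4 \sqrt{19} \approx -17.436$)
$- q = - \left(-4\right) \sqrt{19} = 4 \sqrt{19}$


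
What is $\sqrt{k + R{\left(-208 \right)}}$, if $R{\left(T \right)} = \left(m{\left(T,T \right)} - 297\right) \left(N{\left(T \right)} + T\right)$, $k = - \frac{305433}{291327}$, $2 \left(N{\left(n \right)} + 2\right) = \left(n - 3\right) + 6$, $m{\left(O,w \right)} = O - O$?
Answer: $\frac{\sqrt{9697802122614}}{10222} \approx 304.65$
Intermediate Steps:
$m{\left(O,w \right)} = 0$
$N{\left(n \right)} = - \frac{1}{2} + \frac{n}{2}$ ($N{\left(n \right)} = -2 + \frac{\left(n - 3\right) + 6}{2} = -2 + \frac{\left(-3 + n\right) + 6}{2} = -2 + \frac{3 + n}{2} = -2 + \left(\frac{3}{2} + \frac{n}{2}\right) = - \frac{1}{2} + \frac{n}{2}$)
$k = - \frac{101811}{97109}$ ($k = \left(-305433\right) \frac{1}{291327} = - \frac{101811}{97109} \approx -1.0484$)
$R{\left(T \right)} = \frac{297}{2} - \frac{891 T}{2}$ ($R{\left(T \right)} = \left(0 - 297\right) \left(\left(- \frac{1}{2} + \frac{T}{2}\right) + T\right) = - 297 \left(- \frac{1}{2} + \frac{3 T}{2}\right) = \frac{297}{2} - \frac{891 T}{2}$)
$\sqrt{k + R{\left(-208 \right)}} = \sqrt{- \frac{101811}{97109} + \left(\frac{297}{2} - -92664\right)} = \sqrt{- \frac{101811}{97109} + \left(\frac{297}{2} + 92664\right)} = \sqrt{- \frac{101811}{97109} + \frac{185625}{2}} = \sqrt{\frac{18025654503}{194218}} = \frac{\sqrt{9697802122614}}{10222}$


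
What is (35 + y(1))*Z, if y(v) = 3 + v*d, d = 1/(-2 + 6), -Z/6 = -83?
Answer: 38097/2 ≈ 19049.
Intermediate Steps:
Z = 498 (Z = -6*(-83) = 498)
d = 1/4 ≈ 0.25000
y(v) = 3 + v/4 (y(v) = 3 + v*(1/4) = 3 + v/4)
(35 + y(1))*Z = (35 + (3 + (1/4)*1))*498 = (35 + (3 + 1/4))*498 = (35 + 13/4)*498 = (153/4)*498 = 38097/2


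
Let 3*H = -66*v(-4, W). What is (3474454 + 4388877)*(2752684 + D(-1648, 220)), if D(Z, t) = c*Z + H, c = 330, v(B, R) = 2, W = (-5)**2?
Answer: 17368525512800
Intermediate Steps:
W = 25
H = -44 (H = (-66*2)/3 = (1/3)*(-132) = -44)
D(Z, t) = -44 + 330*Z (D(Z, t) = 330*Z - 44 = -44 + 330*Z)
(3474454 + 4388877)*(2752684 + D(-1648, 220)) = (3474454 + 4388877)*(2752684 + (-44 + 330*(-1648))) = 7863331*(2752684 + (-44 - 543840)) = 7863331*(2752684 - 543884) = 7863331*2208800 = 17368525512800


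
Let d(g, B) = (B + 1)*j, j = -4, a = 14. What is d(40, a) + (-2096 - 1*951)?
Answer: -3107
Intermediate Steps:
d(g, B) = -4 - 4*B (d(g, B) = (B + 1)*(-4) = (1 + B)*(-4) = -4 - 4*B)
d(40, a) + (-2096 - 1*951) = (-4 - 4*14) + (-2096 - 1*951) = (-4 - 56) + (-2096 - 951) = -60 - 3047 = -3107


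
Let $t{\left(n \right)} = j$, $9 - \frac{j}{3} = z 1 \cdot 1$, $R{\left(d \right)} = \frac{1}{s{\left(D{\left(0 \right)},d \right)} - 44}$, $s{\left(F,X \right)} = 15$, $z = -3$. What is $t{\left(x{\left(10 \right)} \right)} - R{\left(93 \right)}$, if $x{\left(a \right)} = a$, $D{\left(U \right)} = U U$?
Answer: $\frac{1045}{29} \approx 36.034$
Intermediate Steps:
$D{\left(U \right)} = U^{2}$
$R{\left(d \right)} = - \frac{1}{29}$ ($R{\left(d \right)} = \frac{1}{15 - 44} = \frac{1}{-29} = - \frac{1}{29}$)
$j = 36$ ($j = 27 - 3 \left(-3\right) 1 \cdot 1 = 27 - 3 \left(\left(-3\right) 1\right) = 27 - -9 = 27 + 9 = 36$)
$t{\left(n \right)} = 36$
$t{\left(x{\left(10 \right)} \right)} - R{\left(93 \right)} = 36 - - \frac{1}{29} = 36 + \frac{1}{29} = \frac{1045}{29}$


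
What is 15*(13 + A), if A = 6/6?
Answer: 210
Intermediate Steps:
A = 1 (A = 6*(⅙) = 1)
15*(13 + A) = 15*(13 + 1) = 15*14 = 210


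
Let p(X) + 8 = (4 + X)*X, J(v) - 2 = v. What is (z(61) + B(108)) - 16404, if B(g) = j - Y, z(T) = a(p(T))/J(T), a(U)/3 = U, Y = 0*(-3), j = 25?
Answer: -113334/7 ≈ -16191.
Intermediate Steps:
J(v) = 2 + v
Y = 0
p(X) = -8 + X*(4 + X) (p(X) = -8 + (4 + X)*X = -8 + X*(4 + X))
a(U) = 3*U
z(T) = (-24 + 3*T**2 + 12*T)/(2 + T) (z(T) = (3*(-8 + T**2 + 4*T))/(2 + T) = (-24 + 3*T**2 + 12*T)/(2 + T))
B(g) = 25 (B(g) = 25 - 1*0 = 25 + 0 = 25)
(z(61) + B(108)) - 16404 = (3*(-8 + 61**2 + 4*61)/(2 + 61) + 25) - 16404 = (3*(-8 + 3721 + 244)/63 + 25) - 16404 = (3*(1/63)*3957 + 25) - 16404 = (1319/7 + 25) - 16404 = 1494/7 - 16404 = -113334/7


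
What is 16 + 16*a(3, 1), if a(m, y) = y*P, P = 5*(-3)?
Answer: -224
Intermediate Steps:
P = -15
a(m, y) = -15*y (a(m, y) = y*(-15) = -15*y)
16 + 16*a(3, 1) = 16 + 16*(-15*1) = 16 + 16*(-15) = 16 - 240 = -224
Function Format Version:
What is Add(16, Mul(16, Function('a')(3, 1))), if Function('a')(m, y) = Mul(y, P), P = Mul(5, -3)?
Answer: -224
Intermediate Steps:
P = -15
Function('a')(m, y) = Mul(-15, y) (Function('a')(m, y) = Mul(y, -15) = Mul(-15, y))
Add(16, Mul(16, Function('a')(3, 1))) = Add(16, Mul(16, Mul(-15, 1))) = Add(16, Mul(16, -15)) = Add(16, -240) = -224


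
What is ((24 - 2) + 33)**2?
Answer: 3025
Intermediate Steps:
((24 - 2) + 33)**2 = (22 + 33)**2 = 55**2 = 3025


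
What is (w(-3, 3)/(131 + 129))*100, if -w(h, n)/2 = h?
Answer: 30/13 ≈ 2.3077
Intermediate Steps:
w(h, n) = -2*h
(w(-3, 3)/(131 + 129))*100 = ((-2*(-3))/(131 + 129))*100 = (6/260)*100 = ((1/260)*6)*100 = (3/130)*100 = 30/13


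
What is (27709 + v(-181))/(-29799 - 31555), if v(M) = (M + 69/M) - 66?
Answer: -4970553/11105074 ≈ -0.44759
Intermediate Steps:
v(M) = -66 + M + 69/M
(27709 + v(-181))/(-29799 - 31555) = (27709 + (-66 - 181 + 69/(-181)))/(-29799 - 31555) = (27709 + (-66 - 181 + 69*(-1/181)))/(-61354) = (27709 + (-66 - 181 - 69/181))*(-1/61354) = (27709 - 44776/181)*(-1/61354) = (4970553/181)*(-1/61354) = -4970553/11105074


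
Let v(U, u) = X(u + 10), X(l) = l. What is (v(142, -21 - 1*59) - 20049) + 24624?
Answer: 4505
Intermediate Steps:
v(U, u) = 10 + u (v(U, u) = u + 10 = 10 + u)
(v(142, -21 - 1*59) - 20049) + 24624 = ((10 + (-21 - 1*59)) - 20049) + 24624 = ((10 + (-21 - 59)) - 20049) + 24624 = ((10 - 80) - 20049) + 24624 = (-70 - 20049) + 24624 = -20119 + 24624 = 4505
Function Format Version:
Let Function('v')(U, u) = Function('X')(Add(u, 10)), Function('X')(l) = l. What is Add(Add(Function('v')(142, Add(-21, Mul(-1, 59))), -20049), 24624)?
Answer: 4505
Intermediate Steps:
Function('v')(U, u) = Add(10, u) (Function('v')(U, u) = Add(u, 10) = Add(10, u))
Add(Add(Function('v')(142, Add(-21, Mul(-1, 59))), -20049), 24624) = Add(Add(Add(10, Add(-21, Mul(-1, 59))), -20049), 24624) = Add(Add(Add(10, Add(-21, -59)), -20049), 24624) = Add(Add(Add(10, -80), -20049), 24624) = Add(Add(-70, -20049), 24624) = Add(-20119, 24624) = 4505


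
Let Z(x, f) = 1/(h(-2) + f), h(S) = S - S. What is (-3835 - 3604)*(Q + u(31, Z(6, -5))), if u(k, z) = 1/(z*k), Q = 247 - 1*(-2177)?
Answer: -558959021/31 ≈ -1.8031e+7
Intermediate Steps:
h(S) = 0
Z(x, f) = 1/f (Z(x, f) = 1/(0 + f) = 1/f)
Q = 2424 (Q = 247 + 2177 = 2424)
u(k, z) = 1/(k*z)
(-3835 - 3604)*(Q + u(31, Z(6, -5))) = (-3835 - 3604)*(2424 + 1/(31*(1/(-5)))) = -7439*(2424 + 1/(31*(-1/5))) = -7439*(2424 + (1/31)*(-5)) = -7439*(2424 - 5/31) = -7439*75139/31 = -558959021/31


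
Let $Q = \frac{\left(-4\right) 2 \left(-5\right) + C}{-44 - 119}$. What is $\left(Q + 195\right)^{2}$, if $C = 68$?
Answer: $\frac{1003432329}{26569} \approx 37767.0$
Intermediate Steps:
$Q = - \frac{108}{163}$ ($Q = \frac{\left(-4\right) 2 \left(-5\right) + 68}{-44 - 119} = \frac{\left(-8\right) \left(-5\right) + 68}{-163} = \left(40 + 68\right) \left(- \frac{1}{163}\right) = 108 \left(- \frac{1}{163}\right) = - \frac{108}{163} \approx -0.66258$)
$\left(Q + 195\right)^{2} = \left(- \frac{108}{163} + 195\right)^{2} = \left(\frac{31677}{163}\right)^{2} = \frac{1003432329}{26569}$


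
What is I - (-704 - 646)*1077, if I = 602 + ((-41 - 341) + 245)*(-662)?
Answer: 1545246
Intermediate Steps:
I = 91296 (I = 602 + (-382 + 245)*(-662) = 602 - 137*(-662) = 602 + 90694 = 91296)
I - (-704 - 646)*1077 = 91296 - (-704 - 646)*1077 = 91296 - (-1350)*1077 = 91296 - 1*(-1453950) = 91296 + 1453950 = 1545246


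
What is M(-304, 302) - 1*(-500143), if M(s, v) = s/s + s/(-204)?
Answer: 25507420/51 ≈ 5.0015e+5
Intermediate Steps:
M(s, v) = 1 - s/204 (M(s, v) = 1 + s*(-1/204) = 1 - s/204)
M(-304, 302) - 1*(-500143) = (1 - 1/204*(-304)) - 1*(-500143) = (1 + 76/51) + 500143 = 127/51 + 500143 = 25507420/51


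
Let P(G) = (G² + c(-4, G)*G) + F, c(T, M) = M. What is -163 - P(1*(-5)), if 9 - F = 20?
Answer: -202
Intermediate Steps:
F = -11 (F = 9 - 1*20 = 9 - 20 = -11)
P(G) = -11 + 2*G² (P(G) = (G² + G*G) - 11 = (G² + G²) - 11 = 2*G² - 11 = -11 + 2*G²)
-163 - P(1*(-5)) = -163 - (-11 + 2*(1*(-5))²) = -163 - (-11 + 2*(-5)²) = -163 - (-11 + 2*25) = -163 - (-11 + 50) = -163 - 1*39 = -163 - 39 = -202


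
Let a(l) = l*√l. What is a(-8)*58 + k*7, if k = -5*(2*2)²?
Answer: -560 - 928*I*√2 ≈ -560.0 - 1312.4*I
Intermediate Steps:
a(l) = l^(3/2)
k = -80 (k = -5*4² = -5*16 = -80)
a(-8)*58 + k*7 = (-8)^(3/2)*58 - 80*7 = -16*I*√2*58 - 560 = -928*I*√2 - 560 = -560 - 928*I*√2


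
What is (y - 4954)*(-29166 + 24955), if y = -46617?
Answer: 217165481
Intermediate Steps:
(y - 4954)*(-29166 + 24955) = (-46617 - 4954)*(-29166 + 24955) = -51571*(-4211) = 217165481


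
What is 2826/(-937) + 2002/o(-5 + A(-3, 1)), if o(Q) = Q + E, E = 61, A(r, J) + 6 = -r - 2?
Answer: 1731748/47787 ≈ 36.239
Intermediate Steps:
A(r, J) = -8 - r (A(r, J) = -6 + (-r - 2) = -6 + (-2 - r) = -8 - r)
o(Q) = 61 + Q (o(Q) = Q + 61 = 61 + Q)
2826/(-937) + 2002/o(-5 + A(-3, 1)) = 2826/(-937) + 2002/(61 + (-5 + (-8 - 1*(-3)))) = 2826*(-1/937) + 2002/(61 + (-5 + (-8 + 3))) = -2826/937 + 2002/(61 + (-5 - 5)) = -2826/937 + 2002/(61 - 10) = -2826/937 + 2002/51 = 1731748/47787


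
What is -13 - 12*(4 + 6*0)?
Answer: -61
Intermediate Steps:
-13 - 12*(4 + 6*0) = -13 - 12*(4 + 0) = -13 - 12*4 = -13 - 48 = -61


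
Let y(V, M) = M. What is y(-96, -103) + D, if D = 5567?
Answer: 5464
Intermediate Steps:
y(-96, -103) + D = -103 + 5567 = 5464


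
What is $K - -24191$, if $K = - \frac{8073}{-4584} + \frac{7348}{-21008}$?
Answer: $\frac{48536363973}{2006264} \approx 24192.0$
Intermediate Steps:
$K = \frac{2831549}{2006264}$ ($K = \left(-8073\right) \left(- \frac{1}{4584}\right) + 7348 \left(- \frac{1}{21008}\right) = \frac{2691}{1528} - \frac{1837}{5252} = \frac{2831549}{2006264} \approx 1.4114$)
$K - -24191 = \frac{2831549}{2006264} - -24191 = \frac{2831549}{2006264} + 24191 = \frac{48536363973}{2006264}$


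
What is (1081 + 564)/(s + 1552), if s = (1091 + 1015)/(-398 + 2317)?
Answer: 3156755/2980394 ≈ 1.0592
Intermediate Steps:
s = 2106/1919 ≈ 1.0974
(1081 + 564)/(s + 1552) = (1081 + 564)/(2106/1919 + 1552) = 1645/(2980394/1919) = 1645*(1919/2980394) = 3156755/2980394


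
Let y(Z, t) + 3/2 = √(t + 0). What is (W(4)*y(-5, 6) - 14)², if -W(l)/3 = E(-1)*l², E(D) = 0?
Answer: 196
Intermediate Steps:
y(Z, t) = -3/2 + √t (y(Z, t) = -3/2 + √(t + 0) = -3/2 + √t)
W(l) = 0 (W(l) = -0*l² = -3*0 = 0)
(W(4)*y(-5, 6) - 14)² = (0*(-3/2 + √6) - 14)² = (0 - 14)² = (-14)² = 196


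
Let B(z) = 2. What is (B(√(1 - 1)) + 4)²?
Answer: 36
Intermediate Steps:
(B(√(1 - 1)) + 4)² = (2 + 4)² = 6² = 36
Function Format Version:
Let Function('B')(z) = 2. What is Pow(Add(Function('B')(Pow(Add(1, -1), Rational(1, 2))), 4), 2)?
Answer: 36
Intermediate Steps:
Pow(Add(Function('B')(Pow(Add(1, -1), Rational(1, 2))), 4), 2) = Pow(Add(2, 4), 2) = Pow(6, 2) = 36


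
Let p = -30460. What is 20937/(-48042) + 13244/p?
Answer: -106167439/121946610 ≈ -0.87061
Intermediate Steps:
20937/(-48042) + 13244/p = 20937/(-48042) + 13244/(-30460) = 20937*(-1/48042) + 13244*(-1/30460) = -6979/16014 - 3311/7615 = -106167439/121946610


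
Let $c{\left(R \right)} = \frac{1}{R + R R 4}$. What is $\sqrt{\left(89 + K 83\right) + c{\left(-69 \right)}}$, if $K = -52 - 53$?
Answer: $\frac{i \sqrt{124231866891}}{3795} \approx 92.876 i$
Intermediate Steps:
$K = -105$ ($K = -52 - 53 = -105$)
$c{\left(R \right)} = \frac{1}{R + 4 R^{2}}$ ($c{\left(R \right)} = \frac{1}{R + R^{2} \cdot 4} = \frac{1}{R + 4 R^{2}}$)
$\sqrt{\left(89 + K 83\right) + c{\left(-69 \right)}} = \sqrt{\left(89 - 8715\right) + \frac{1}{\left(-69\right) \left(1 + 4 \left(-69\right)\right)}} = \sqrt{\left(89 - 8715\right) - \frac{1}{69 \left(1 - 276\right)}} = \sqrt{-8626 - \frac{1}{69 \left(-275\right)}} = \sqrt{-8626 - - \frac{1}{18975}} = \sqrt{-8626 + \frac{1}{18975}} = \sqrt{- \frac{163678349}{18975}} = \frac{i \sqrt{124231866891}}{3795}$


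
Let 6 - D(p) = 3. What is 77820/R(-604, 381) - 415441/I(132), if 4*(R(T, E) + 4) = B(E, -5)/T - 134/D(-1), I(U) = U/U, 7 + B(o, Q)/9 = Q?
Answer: -11524508681/27401 ≈ -4.2059e+5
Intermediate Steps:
D(p) = 3 (D(p) = 6 - 1*3 = 6 - 3 = 3)
B(o, Q) = -63 + 9*Q
I(U) = 1
R(T, E) = -91/6 - 27/T (R(T, E) = -4 + ((-63 + 9*(-5))/T - 134/3)/4 = -4 + ((-63 - 45)/T - 134*⅓)/4 = -4 + (-108/T - 134/3)/4 = -4 + (-134/3 - 108/T)/4 = -4 + (-67/6 - 27/T) = -91/6 - 27/T)
77820/R(-604, 381) - 415441/I(132) = 77820/(-91/6 - 27/(-604)) - 415441/1 = 77820/(-91/6 - 27*(-1/604)) - 415441*1 = 77820/(-91/6 + 27/604) - 415441 = 77820/(-27401/1812) - 415441 = 77820*(-1812/27401) - 415441 = -141009840/27401 - 415441 = -11524508681/27401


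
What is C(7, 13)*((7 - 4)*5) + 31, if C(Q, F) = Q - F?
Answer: -59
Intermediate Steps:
C(7, 13)*((7 - 4)*5) + 31 = (7 - 1*13)*((7 - 4)*5) + 31 = (7 - 13)*(3*5) + 31 = -6*15 + 31 = -90 + 31 = -59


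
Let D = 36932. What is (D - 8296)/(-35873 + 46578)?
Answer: 28636/10705 ≈ 2.6750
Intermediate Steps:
(D - 8296)/(-35873 + 46578) = (36932 - 8296)/(-35873 + 46578) = 28636/10705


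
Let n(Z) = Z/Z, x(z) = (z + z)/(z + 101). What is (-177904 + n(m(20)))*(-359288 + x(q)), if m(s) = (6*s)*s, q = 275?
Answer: 12016612732707/188 ≈ 6.3918e+10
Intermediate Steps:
x(z) = 2*z/(101 + z) (x(z) = (2*z)/(101 + z) = 2*z/(101 + z))
m(s) = 6*s**2
n(Z) = 1
(-177904 + n(m(20)))*(-359288 + x(q)) = (-177904 + 1)*(-359288 + 2*275/(101 + 275)) = -177903*(-359288 + 2*275/376) = -177903*(-359288 + 2*275*(1/376)) = -177903*(-359288 + 275/188) = -177903*(-67545869/188) = 12016612732707/188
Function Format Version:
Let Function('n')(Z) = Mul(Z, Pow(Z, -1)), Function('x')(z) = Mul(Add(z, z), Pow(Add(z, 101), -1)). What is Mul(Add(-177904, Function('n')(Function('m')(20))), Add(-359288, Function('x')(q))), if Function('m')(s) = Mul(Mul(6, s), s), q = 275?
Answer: Rational(12016612732707, 188) ≈ 6.3918e+10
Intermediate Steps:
Function('x')(z) = Mul(2, z, Pow(Add(101, z), -1)) (Function('x')(z) = Mul(Mul(2, z), Pow(Add(101, z), -1)) = Mul(2, z, Pow(Add(101, z), -1)))
Function('m')(s) = Mul(6, Pow(s, 2))
Function('n')(Z) = 1
Mul(Add(-177904, Function('n')(Function('m')(20))), Add(-359288, Function('x')(q))) = Mul(Add(-177904, 1), Add(-359288, Mul(2, 275, Pow(Add(101, 275), -1)))) = Mul(-177903, Add(-359288, Mul(2, 275, Pow(376, -1)))) = Mul(-177903, Add(-359288, Mul(2, 275, Rational(1, 376)))) = Mul(-177903, Add(-359288, Rational(275, 188))) = Mul(-177903, Rational(-67545869, 188)) = Rational(12016612732707, 188)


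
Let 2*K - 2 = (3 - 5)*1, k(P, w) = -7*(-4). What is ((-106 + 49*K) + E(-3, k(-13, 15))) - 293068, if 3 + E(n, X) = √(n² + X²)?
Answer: -293177 + √793 ≈ -2.9315e+5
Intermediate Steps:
k(P, w) = 28
E(n, X) = -3 + √(X² + n²) (E(n, X) = -3 + √(n² + X²) = -3 + √(X² + n²))
K = 0 (K = 1 + ((3 - 5)*1)/2 = 1 + (-2*1)/2 = 1 + (½)*(-2) = 1 - 1 = 0)
((-106 + 49*K) + E(-3, k(-13, 15))) - 293068 = ((-106 + 49*0) + (-3 + √(28² + (-3)²))) - 293068 = ((-106 + 0) + (-3 + √(784 + 9))) - 293068 = (-106 + (-3 + √793)) - 293068 = (-109 + √793) - 293068 = -293177 + √793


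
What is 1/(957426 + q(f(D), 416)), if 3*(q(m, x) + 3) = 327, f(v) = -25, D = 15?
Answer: 1/957532 ≈ 1.0444e-6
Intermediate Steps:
q(m, x) = 106 (q(m, x) = -3 + (⅓)*327 = -3 + 109 = 106)
1/(957426 + q(f(D), 416)) = 1/(957426 + 106) = 1/957532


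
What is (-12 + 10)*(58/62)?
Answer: -58/31 ≈ -1.8710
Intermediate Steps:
(-12 + 10)*(58/62) = -116/62 = -2*29/31 = -58/31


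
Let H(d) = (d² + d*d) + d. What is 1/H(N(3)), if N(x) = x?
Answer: 1/21 ≈ 0.047619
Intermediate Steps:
H(d) = d + 2*d² (H(d) = (d² + d²) + d = 2*d² + d = d + 2*d²)
1/H(N(3)) = 1/(3*(1 + 2*3)) = 1/(3*(1 + 6)) = 1/(3*7) = 1/21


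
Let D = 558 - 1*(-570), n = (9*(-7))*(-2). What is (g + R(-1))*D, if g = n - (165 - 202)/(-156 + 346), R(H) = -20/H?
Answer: 15666228/95 ≈ 1.6491e+5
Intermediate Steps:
n = 126 (n = -63*(-2) = 126)
D = 1128 (D = 558 + 570 = 1128)
g = 23977/190 (g = 126 - (165 - 202)/(-156 + 346) = 126 - (-37)/190 = 126 - 1*(-37/190) = 126 + 37/190 = 23977/190 ≈ 126.19)
(g + R(-1))*D = (23977/190 - 20/(-1))*1128 = (23977/190 - 20*(-1))*1128 = (23977/190 + 20)*1128 = (27777/190)*1128 = 15666228/95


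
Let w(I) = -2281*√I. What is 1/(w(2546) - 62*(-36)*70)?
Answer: 78120/5582099447 + 2281*√2546/11164198894 ≈ 2.4304e-5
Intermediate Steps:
1/(w(2546) - 62*(-36)*70) = 1/(-2281*√2546 - 62*(-36)*70) = 1/(-2281*√2546 + 2232*70) = 1/(-2281*√2546 + 156240) = 1/(156240 - 2281*√2546)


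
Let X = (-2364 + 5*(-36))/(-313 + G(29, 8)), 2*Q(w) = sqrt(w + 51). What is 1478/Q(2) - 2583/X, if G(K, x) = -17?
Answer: -142065/424 + 2956*sqrt(53)/53 ≈ 70.979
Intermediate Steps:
Q(w) = sqrt(51 + w)/2 (Q(w) = sqrt(w + 51)/2 = sqrt(51 + w)/2)
X = 424/55 (X = (-2364 + 5*(-36))/(-313 - 17) = (-2364 - 180)/(-330) = -2544*(-1/330) = 424/55 ≈ 7.7091)
1478/Q(2) - 2583/X = 1478/((sqrt(51 + 2)/2)) - 2583/424/55 = 1478/((sqrt(53)/2)) - 2583*55/424 = 1478*(2*sqrt(53)/53) - 142065/424 = 2956*sqrt(53)/53 - 142065/424 = -142065/424 + 2956*sqrt(53)/53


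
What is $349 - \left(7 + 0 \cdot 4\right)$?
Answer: $342$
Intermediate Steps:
$349 - \left(7 + 0 \cdot 4\right) = 349 - \left(7 + 0\right) = 349 - 7 = 342$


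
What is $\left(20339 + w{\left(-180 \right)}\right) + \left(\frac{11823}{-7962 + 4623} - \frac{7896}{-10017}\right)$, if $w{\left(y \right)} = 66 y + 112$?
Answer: $\frac{4087054}{477} \approx 8568.3$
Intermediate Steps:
$w{\left(y \right)} = 112 + 66 y$
$\left(20339 + w{\left(-180 \right)}\right) + \left(\frac{11823}{-7962 + 4623} - \frac{7896}{-10017}\right) = \left(20339 + \left(112 + 66 \left(-180\right)\right)\right) + \left(\frac{11823}{-7962 + 4623} - \frac{7896}{-10017}\right) = \left(20339 + \left(112 - 11880\right)\right) + \left(\frac{11823}{-3339} - - \frac{376}{477}\right) = \left(20339 - 11768\right) + \left(11823 \left(- \frac{1}{3339}\right) + \frac{376}{477}\right) = 8571 + \left(- \frac{563}{159} + \frac{376}{477}\right) = 8571 - \frac{1313}{477} = \frac{4087054}{477}$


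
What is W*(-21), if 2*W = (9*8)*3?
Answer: -2268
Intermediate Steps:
W = 108 (W = ((9*8)*3)/2 = (72*3)/2 = (½)*216 = 108)
W*(-21) = 108*(-21) = -2268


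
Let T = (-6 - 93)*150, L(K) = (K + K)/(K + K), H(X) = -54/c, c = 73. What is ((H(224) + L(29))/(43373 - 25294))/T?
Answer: -19/19598539950 ≈ -9.6946e-10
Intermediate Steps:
H(X) = -54/73
L(K) = 1 (L(K) = (2*K)/((2*K)) = (2*K)*(1/(2*K)) = 1)
T = -14850 (T = -99*150 = -14850)
((H(224) + L(29))/(43373 - 25294))/T = ((-54/73 + 1)/(43373 - 25294))/(-14850) = ((19/73)/18079)*(-1/14850) = ((19/73)*(1/18079))*(-1/14850) = (19/1319767)*(-1/14850) = -19/19598539950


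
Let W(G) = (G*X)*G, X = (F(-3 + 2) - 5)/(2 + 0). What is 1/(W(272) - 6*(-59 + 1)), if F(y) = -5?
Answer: -1/369572 ≈ -2.7058e-6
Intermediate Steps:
X = -5 (X = (-5 - 5)/(2 + 0) = -10/2 = -10*1/2 = -5)
W(G) = -5*G**2 (W(G) = (G*(-5))*G = (-5*G)*G = -5*G**2)
1/(W(272) - 6*(-59 + 1)) = 1/(-5*272**2 - 6*(-59 + 1)) = 1/(-5*73984 - 6*(-58)) = 1/(-369920 + 348) = 1/(-369572) = -1/369572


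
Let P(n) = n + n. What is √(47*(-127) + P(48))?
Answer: I*√5873 ≈ 76.635*I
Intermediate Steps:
P(n) = 2*n
√(47*(-127) + P(48)) = √(47*(-127) + 2*48) = √(-5969 + 96) = √(-5873) = I*√5873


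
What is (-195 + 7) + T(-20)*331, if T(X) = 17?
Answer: 5439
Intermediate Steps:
(-195 + 7) + T(-20)*331 = (-195 + 7) + 17*331 = -188 + 5627 = 5439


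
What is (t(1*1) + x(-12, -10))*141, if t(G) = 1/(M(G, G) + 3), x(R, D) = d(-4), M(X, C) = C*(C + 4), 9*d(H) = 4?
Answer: 1927/24 ≈ 80.292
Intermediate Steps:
d(H) = 4/9 (d(H) = (⅑)*4 = 4/9)
M(X, C) = C*(4 + C)
x(R, D) = 4/9
t(G) = 1/(3 + G*(4 + G)) (t(G) = 1/(G*(4 + G) + 3) = 1/(3 + G*(4 + G)))
(t(1*1) + x(-12, -10))*141 = (1/(3 + (1*1)*(4 + 1*1)) + 4/9)*141 = (1/(3 + 1*(4 + 1)) + 4/9)*141 = (1/(3 + 1*5) + 4/9)*141 = (1/(3 + 5) + 4/9)*141 = (1/8 + 4/9)*141 = (⅛ + 4/9)*141 = (41/72)*141 = 1927/24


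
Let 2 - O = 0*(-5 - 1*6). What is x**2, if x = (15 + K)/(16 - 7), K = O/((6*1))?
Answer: 2116/729 ≈ 2.9026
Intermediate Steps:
O = 2 (O = 2 - 0*(-5 - 1*6) = 2 - 0*(-5 - 6) = 2 - 0*(-11) = 2 - 1*0 = 2 + 0 = 2)
K = 1/3 (K = 2/((6*1)) = 2/6 = 2*(1/6) = 1/3 ≈ 0.33333)
x = 46/27 (x = (15 + 1/3)/(16 - 7) = (46/3)/9 = (46/3)*(1/9) = 46/27 ≈ 1.7037)
x**2 = (46/27)**2 = 2116/729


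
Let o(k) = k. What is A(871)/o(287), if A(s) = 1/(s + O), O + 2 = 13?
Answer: 1/253134 ≈ 3.9505e-6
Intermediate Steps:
O = 11 (O = -2 + 13 = 11)
A(s) = 1/(11 + s) (A(s) = 1/(s + 11) = 1/(11 + s))
A(871)/o(287) = 1/((11 + 871)*287) = (1/287)/882 = (1/882)*(1/287) = 1/253134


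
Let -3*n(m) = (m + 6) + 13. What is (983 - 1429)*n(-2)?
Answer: 7582/3 ≈ 2527.3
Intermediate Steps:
n(m) = -19/3 - m/3 (n(m) = -((m + 6) + 13)/3 = -((6 + m) + 13)/3 = -(19 + m)/3 = -19/3 - m/3)
(983 - 1429)*n(-2) = (983 - 1429)*(-19/3 - ⅓*(-2)) = -446*(-19/3 + ⅔) = -446*(-17/3) = 7582/3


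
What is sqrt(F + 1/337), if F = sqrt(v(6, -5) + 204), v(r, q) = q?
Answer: sqrt(337 + 113569*sqrt(199))/337 ≈ 3.7563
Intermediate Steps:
F = sqrt(199) (F = sqrt(-5 + 204) = sqrt(199) ≈ 14.107)
sqrt(F + 1/337) = sqrt(sqrt(199) + 1/337) = sqrt(1/337 + sqrt(199))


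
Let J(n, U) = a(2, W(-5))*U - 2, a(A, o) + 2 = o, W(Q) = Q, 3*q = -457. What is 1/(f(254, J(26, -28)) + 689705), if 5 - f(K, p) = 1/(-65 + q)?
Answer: 652/449690923 ≈ 1.4499e-6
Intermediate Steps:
q = -457/3 (q = (⅓)*(-457) = -457/3 ≈ -152.33)
a(A, o) = -2 + o
J(n, U) = -2 - 7*U (J(n, U) = (-2 - 5)*U - 2 = -7*U - 2 = -2 - 7*U)
f(K, p) = 3263/652 (f(K, p) = 5 - 1/(-65 - 457/3) = 5 - 1/(-652/3) = 5 - 1*(-3/652) = 5 + 3/652 = 3263/652)
1/(f(254, J(26, -28)) + 689705) = 1/(3263/652 + 689705) = 1/(449690923/652) = 652/449690923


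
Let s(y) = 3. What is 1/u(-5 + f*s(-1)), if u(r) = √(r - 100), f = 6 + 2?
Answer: -I/9 ≈ -0.11111*I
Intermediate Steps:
f = 8
u(r) = √(-100 + r)
1/u(-5 + f*s(-1)) = 1/(√(-100 + (-5 + 8*3))) = 1/(√(-100 + (-5 + 24))) = 1/(√(-100 + 19)) = 1/(√(-81)) = 1/(9*I) = -I/9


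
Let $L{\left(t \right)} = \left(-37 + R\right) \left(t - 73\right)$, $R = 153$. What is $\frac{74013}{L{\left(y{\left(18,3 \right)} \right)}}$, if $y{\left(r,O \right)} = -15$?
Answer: $- \frac{74013}{10208} \approx -7.2505$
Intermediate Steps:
$L{\left(t \right)} = -8468 + 116 t$ ($L{\left(t \right)} = \left(-37 + 153\right) \left(t - 73\right) = 116 \left(-73 + t\right) = -8468 + 116 t$)
$\frac{74013}{L{\left(y{\left(18,3 \right)} \right)}} = \frac{74013}{-8468 + 116 \left(-15\right)} = \frac{74013}{-8468 - 1740} = \frac{74013}{-10208} = 74013 \left(- \frac{1}{10208}\right) = - \frac{74013}{10208}$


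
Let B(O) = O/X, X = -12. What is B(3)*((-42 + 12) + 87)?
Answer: -57/4 ≈ -14.250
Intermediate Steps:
B(O) = -O/12 (B(O) = O/(-12) = O*(-1/12) = -O/12)
B(3)*((-42 + 12) + 87) = (-1/12*3)*((-42 + 12) + 87) = -(-30 + 87)/4 = -¼*57 = -57/4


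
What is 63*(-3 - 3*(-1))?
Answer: 0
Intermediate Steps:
63*(-3 - 3*(-1)) = 63*(-3 + 3) = 63*0 = 0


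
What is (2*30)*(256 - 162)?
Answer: 5640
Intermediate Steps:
(2*30)*(256 - 162) = 60*94 = 5640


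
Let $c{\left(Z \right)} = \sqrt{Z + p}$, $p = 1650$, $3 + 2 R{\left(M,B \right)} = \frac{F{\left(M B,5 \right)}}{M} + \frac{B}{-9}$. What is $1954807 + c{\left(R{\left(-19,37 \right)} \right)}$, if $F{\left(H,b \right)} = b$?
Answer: $1954807 + \frac{\sqrt{21395482}}{114} \approx 1.9548 \cdot 10^{6}$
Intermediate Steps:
$R{\left(M,B \right)} = - \frac{3}{2} - \frac{B}{18} + \frac{5}{2 M}$ ($R{\left(M,B \right)} = - \frac{3}{2} + \frac{\frac{5}{M} + \frac{B}{-9}}{2} = - \frac{3}{2} + \frac{\frac{5}{M} + B \left(- \frac{1}{9}\right)}{2} = - \frac{3}{2} + \frac{\frac{5}{M} - \frac{B}{9}}{2} = - \frac{3}{2} - \left(- \frac{5}{2 M} + \frac{B}{18}\right) = - \frac{3}{2} - \frac{B}{18} + \frac{5}{2 M}$)
$c{\left(Z \right)} = \sqrt{1650 + Z}$ ($c{\left(Z \right)} = \sqrt{Z + 1650} = \sqrt{1650 + Z}$)
$1954807 + c{\left(R{\left(-19,37 \right)} \right)} = 1954807 + \sqrt{1650 + \frac{45 - - 19 \left(27 + 37\right)}{18 \left(-19\right)}} = 1954807 + \sqrt{1650 + \frac{1}{18} \left(- \frac{1}{19}\right) \left(45 - \left(-19\right) 64\right)} = 1954807 + \sqrt{1650 + \frac{1}{18} \left(- \frac{1}{19}\right) \left(45 + 1216\right)} = 1954807 + \sqrt{1650 + \frac{1}{18} \left(- \frac{1}{19}\right) 1261} = 1954807 + \sqrt{1650 - \frac{1261}{342}} = 1954807 + \sqrt{\frac{563039}{342}} = 1954807 + \frac{\sqrt{21395482}}{114}$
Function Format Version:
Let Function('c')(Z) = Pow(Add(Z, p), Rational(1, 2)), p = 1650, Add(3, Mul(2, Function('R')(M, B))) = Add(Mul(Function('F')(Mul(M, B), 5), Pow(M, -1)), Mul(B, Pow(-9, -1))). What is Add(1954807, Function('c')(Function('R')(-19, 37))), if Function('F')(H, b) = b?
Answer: Add(1954807, Mul(Rational(1, 114), Pow(21395482, Rational(1, 2)))) ≈ 1.9548e+6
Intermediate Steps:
Function('R')(M, B) = Add(Rational(-3, 2), Mul(Rational(-1, 18), B), Mul(Rational(5, 2), Pow(M, -1))) (Function('R')(M, B) = Add(Rational(-3, 2), Mul(Rational(1, 2), Add(Mul(5, Pow(M, -1)), Mul(B, Pow(-9, -1))))) = Add(Rational(-3, 2), Mul(Rational(1, 2), Add(Mul(5, Pow(M, -1)), Mul(B, Rational(-1, 9))))) = Add(Rational(-3, 2), Mul(Rational(1, 2), Add(Mul(5, Pow(M, -1)), Mul(Rational(-1, 9), B)))) = Add(Rational(-3, 2), Add(Mul(Rational(-1, 18), B), Mul(Rational(5, 2), Pow(M, -1)))) = Add(Rational(-3, 2), Mul(Rational(-1, 18), B), Mul(Rational(5, 2), Pow(M, -1))))
Function('c')(Z) = Pow(Add(1650, Z), Rational(1, 2)) (Function('c')(Z) = Pow(Add(Z, 1650), Rational(1, 2)) = Pow(Add(1650, Z), Rational(1, 2)))
Add(1954807, Function('c')(Function('R')(-19, 37))) = Add(1954807, Pow(Add(1650, Mul(Rational(1, 18), Pow(-19, -1), Add(45, Mul(-1, -19, Add(27, 37))))), Rational(1, 2))) = Add(1954807, Pow(Add(1650, Mul(Rational(1, 18), Rational(-1, 19), Add(45, Mul(-1, -19, 64)))), Rational(1, 2))) = Add(1954807, Pow(Add(1650, Mul(Rational(1, 18), Rational(-1, 19), Add(45, 1216))), Rational(1, 2))) = Add(1954807, Pow(Add(1650, Mul(Rational(1, 18), Rational(-1, 19), 1261)), Rational(1, 2))) = Add(1954807, Pow(Add(1650, Rational(-1261, 342)), Rational(1, 2))) = Add(1954807, Pow(Rational(563039, 342), Rational(1, 2))) = Add(1954807, Mul(Rational(1, 114), Pow(21395482, Rational(1, 2))))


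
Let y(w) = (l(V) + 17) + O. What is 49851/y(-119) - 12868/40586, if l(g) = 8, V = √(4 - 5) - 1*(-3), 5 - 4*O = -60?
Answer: 1348481254/1116115 ≈ 1208.2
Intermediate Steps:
O = 65/4 (O = 5/4 - ¼*(-60) = 5/4 + 15 = 65/4 ≈ 16.250)
V = 3 + I (V = √(-1) + 3 = I + 3 = 3 + I ≈ 3.0 + 1.0*I)
y(w) = 165/4 (y(w) = (8 + 17) + 65/4 = 25 + 65/4 = 165/4)
49851/y(-119) - 12868/40586 = 49851/(165/4) - 12868/40586 = 49851*(4/165) - 12868*1/40586 = 66468/55 - 6434/20293 = 1348481254/1116115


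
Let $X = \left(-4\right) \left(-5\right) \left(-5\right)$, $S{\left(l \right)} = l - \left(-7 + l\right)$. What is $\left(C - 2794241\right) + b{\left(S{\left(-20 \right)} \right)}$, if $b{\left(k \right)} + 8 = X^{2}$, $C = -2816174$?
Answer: $-5600423$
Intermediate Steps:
$S{\left(l \right)} = 7$
$X = -100$ ($X = 20 \left(-5\right) = -100$)
$b{\left(k \right)} = 9992$ ($b{\left(k \right)} = -8 + \left(-100\right)^{2} = -8 + 10000 = 9992$)
$\left(C - 2794241\right) + b{\left(S{\left(-20 \right)} \right)} = \left(-2816174 - 2794241\right) + 9992 = -5610415 + 9992 = -5600423$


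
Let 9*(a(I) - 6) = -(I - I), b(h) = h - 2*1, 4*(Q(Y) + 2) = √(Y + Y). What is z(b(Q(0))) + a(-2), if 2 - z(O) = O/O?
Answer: 7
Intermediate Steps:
Q(Y) = -2 + √2*√Y/4 (Q(Y) = -2 + √(Y + Y)/4 = -2 + √(2*Y)/4 = -2 + (√2*√Y)/4 = -2 + √2*√Y/4)
b(h) = -2 + h (b(h) = h - 2 = -2 + h)
a(I) = 6 (a(I) = 6 + (-(I - I))/9 = 6 + (-1*0)/9 = 6 + (⅑)*0 = 6 + 0 = 6)
z(O) = 1 (z(O) = 2 - O/O = 2 - 1*1 = 2 - 1 = 1)
z(b(Q(0))) + a(-2) = 1 + 6 = 7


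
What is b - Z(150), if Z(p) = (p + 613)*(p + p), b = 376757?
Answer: 147857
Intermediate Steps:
Z(p) = 2*p*(613 + p) (Z(p) = (613 + p)*(2*p) = 2*p*(613 + p))
b - Z(150) = 376757 - 2*150*(613 + 150) = 376757 - 2*150*763 = 376757 - 1*228900 = 376757 - 228900 = 147857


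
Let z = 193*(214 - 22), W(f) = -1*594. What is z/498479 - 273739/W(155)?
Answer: 136475154245/296096526 ≈ 460.91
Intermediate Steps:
W(f) = -594
z = 37056 (z = 193*192 = 37056)
z/498479 - 273739/W(155) = 37056/498479 - 273739/(-594) = 37056*(1/498479) - 273739*(-1/594) = 37056/498479 + 273739/594 = 136475154245/296096526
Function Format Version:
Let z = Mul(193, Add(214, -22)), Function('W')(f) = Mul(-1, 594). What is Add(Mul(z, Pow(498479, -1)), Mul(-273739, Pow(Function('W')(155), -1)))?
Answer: Rational(136475154245, 296096526) ≈ 460.91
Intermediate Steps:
Function('W')(f) = -594
z = 37056 (z = Mul(193, 192) = 37056)
Add(Mul(z, Pow(498479, -1)), Mul(-273739, Pow(Function('W')(155), -1))) = Add(Mul(37056, Pow(498479, -1)), Mul(-273739, Pow(-594, -1))) = Add(Mul(37056, Rational(1, 498479)), Mul(-273739, Rational(-1, 594))) = Add(Rational(37056, 498479), Rational(273739, 594)) = Rational(136475154245, 296096526)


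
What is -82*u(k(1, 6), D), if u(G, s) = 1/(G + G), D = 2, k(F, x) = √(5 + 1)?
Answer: -41*√6/6 ≈ -16.738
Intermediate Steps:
k(F, x) = √6
u(G, s) = 1/(2*G)
-82*u(k(1, 6), D) = -41/(√6) = -41*√6/6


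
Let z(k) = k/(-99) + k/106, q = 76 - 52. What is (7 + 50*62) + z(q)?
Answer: 5434115/1749 ≈ 3107.0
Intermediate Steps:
q = 24
z(k) = -7*k/10494 (z(k) = k*(-1/99) + k*(1/106) = -k/99 + k/106 = -7*k/10494)
(7 + 50*62) + z(q) = (7 + 50*62) - 7/10494*24 = (7 + 3100) - 28/1749 = 3107 - 28/1749 = 5434115/1749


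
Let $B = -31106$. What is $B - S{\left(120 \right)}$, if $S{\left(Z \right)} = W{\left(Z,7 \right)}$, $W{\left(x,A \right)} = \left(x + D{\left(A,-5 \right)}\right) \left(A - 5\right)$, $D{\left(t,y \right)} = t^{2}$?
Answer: $-31444$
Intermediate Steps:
$W{\left(x,A \right)} = \left(-5 + A\right) \left(x + A^{2}\right)$ ($W{\left(x,A \right)} = \left(x + A^{2}\right) \left(A - 5\right) = \left(x + A^{2}\right) \left(-5 + A\right) = \left(-5 + A\right) \left(x + A^{2}\right)$)
$S{\left(Z \right)} = 98 + 2 Z$ ($S{\left(Z \right)} = 7^{3} - 5 Z - 5 \cdot 7^{2} + 7 Z = 343 - 5 Z - 245 + 7 Z = 98 + 2 Z$)
$B - S{\left(120 \right)} = -31106 - \left(98 + 2 \cdot 120\right) = -31106 - \left(98 + 240\right) = -31106 - 338 = -31444$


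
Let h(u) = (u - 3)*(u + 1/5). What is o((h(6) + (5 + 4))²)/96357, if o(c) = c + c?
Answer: 12696/802975 ≈ 0.015811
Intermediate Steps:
h(u) = (-3 + u)*(⅕ + u) (h(u) = (-3 + u)*(u + ⅕) = (-3 + u)*(⅕ + u))
o(c) = 2*c
o((h(6) + (5 + 4))²)/96357 = (2*((-⅗ + 6² - 14/5*6) + (5 + 4))²)/96357 = (2*((-⅗ + 36 - 84/5) + 9)²)*(1/96357) = (2*(93/5 + 9)²)*(1/96357) = (2*(138/5)²)*(1/96357) = (2*(19044/25))*(1/96357) = (38088/25)*(1/96357) = 12696/802975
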